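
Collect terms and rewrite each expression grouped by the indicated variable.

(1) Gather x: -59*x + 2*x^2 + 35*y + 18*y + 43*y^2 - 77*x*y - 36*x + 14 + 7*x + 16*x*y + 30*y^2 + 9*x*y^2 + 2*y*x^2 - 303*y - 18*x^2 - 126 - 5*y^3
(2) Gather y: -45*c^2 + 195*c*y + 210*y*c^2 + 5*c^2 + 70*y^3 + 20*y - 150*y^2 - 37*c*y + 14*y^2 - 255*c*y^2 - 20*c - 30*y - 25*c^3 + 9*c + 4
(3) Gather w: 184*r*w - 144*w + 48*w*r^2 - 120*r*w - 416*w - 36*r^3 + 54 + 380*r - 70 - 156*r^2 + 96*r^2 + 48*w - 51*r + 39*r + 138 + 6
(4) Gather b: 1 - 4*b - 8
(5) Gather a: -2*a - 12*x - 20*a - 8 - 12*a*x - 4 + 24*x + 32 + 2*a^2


(1) = x^2*(2*y - 16) + x*(9*y^2 - 61*y - 88) - 5*y^3 + 73*y^2 - 250*y - 112
(2) = -25*c^3 - 40*c^2 - 11*c + 70*y^3 + y^2*(-255*c - 136) + y*(210*c^2 + 158*c - 10) + 4
(3) = -36*r^3 - 60*r^2 + 368*r + w*(48*r^2 + 64*r - 512) + 128
(4) = -4*b - 7
(5) = 2*a^2 + a*(-12*x - 22) + 12*x + 20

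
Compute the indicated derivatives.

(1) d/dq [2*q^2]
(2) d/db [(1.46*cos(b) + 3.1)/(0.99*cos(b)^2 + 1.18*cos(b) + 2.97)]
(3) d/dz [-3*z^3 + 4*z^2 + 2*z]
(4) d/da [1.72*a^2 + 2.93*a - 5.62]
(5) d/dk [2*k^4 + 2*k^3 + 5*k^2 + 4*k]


(1) = 4*q
(2) = (1.4454*cos(b)^2 + 6.138*cos(b) - 0.6782)*sin(b)/(0.9801*cos(b)^4 + 2.3364*cos(b)^3 + 7.273*cos(b)^2 + 7.0092*cos(b) + 8.8209)
(3) = -9*z^2 + 8*z + 2
(4) = 3.44*a + 2.93
(5) = 8*k^3 + 6*k^2 + 10*k + 4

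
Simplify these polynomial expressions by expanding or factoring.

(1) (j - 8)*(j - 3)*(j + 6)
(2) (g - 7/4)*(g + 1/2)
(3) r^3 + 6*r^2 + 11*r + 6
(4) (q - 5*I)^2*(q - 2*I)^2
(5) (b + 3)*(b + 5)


(1) = j^3 - 5*j^2 - 42*j + 144
(2) = g^2 - 5*g/4 - 7/8
(3) = (r + 1)*(r + 2)*(r + 3)
(4) = q^4 - 14*I*q^3 - 69*q^2 + 140*I*q + 100
(5) = b^2 + 8*b + 15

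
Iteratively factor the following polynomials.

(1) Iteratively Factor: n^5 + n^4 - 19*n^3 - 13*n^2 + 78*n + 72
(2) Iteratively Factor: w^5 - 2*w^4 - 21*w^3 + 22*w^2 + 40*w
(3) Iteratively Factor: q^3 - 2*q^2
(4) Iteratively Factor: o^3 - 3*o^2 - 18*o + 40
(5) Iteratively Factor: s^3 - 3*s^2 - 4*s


(1) = (n + 2)*(n^4 - n^3 - 17*n^2 + 21*n + 36) = (n + 2)*(n + 4)*(n^3 - 5*n^2 + 3*n + 9) = (n + 1)*(n + 2)*(n + 4)*(n^2 - 6*n + 9) = (n - 3)*(n + 1)*(n + 2)*(n + 4)*(n - 3)
(2) = (w - 2)*(w^4 - 21*w^2 - 20*w) = (w - 2)*(w + 4)*(w^3 - 4*w^2 - 5*w) = w*(w - 2)*(w + 4)*(w^2 - 4*w - 5) = w*(w - 5)*(w - 2)*(w + 4)*(w + 1)
(3) = (q)*(q^2 - 2*q) = q^2*(q - 2)
(4) = (o - 5)*(o^2 + 2*o - 8) = (o - 5)*(o + 4)*(o - 2)
(5) = (s - 4)*(s^2 + s) = (s - 4)*(s + 1)*(s)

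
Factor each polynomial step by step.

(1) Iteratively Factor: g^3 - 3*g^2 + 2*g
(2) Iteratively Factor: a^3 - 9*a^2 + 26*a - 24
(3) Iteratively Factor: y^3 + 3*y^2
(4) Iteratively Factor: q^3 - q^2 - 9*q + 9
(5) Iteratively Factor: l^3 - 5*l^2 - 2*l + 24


(1) = (g - 1)*(g^2 - 2*g) = (g - 2)*(g - 1)*(g)
(2) = (a - 3)*(a^2 - 6*a + 8) = (a - 3)*(a - 2)*(a - 4)
(3) = (y)*(y^2 + 3*y) = y^2*(y + 3)
(4) = (q + 3)*(q^2 - 4*q + 3) = (q - 3)*(q + 3)*(q - 1)
(5) = (l + 2)*(l^2 - 7*l + 12) = (l - 3)*(l + 2)*(l - 4)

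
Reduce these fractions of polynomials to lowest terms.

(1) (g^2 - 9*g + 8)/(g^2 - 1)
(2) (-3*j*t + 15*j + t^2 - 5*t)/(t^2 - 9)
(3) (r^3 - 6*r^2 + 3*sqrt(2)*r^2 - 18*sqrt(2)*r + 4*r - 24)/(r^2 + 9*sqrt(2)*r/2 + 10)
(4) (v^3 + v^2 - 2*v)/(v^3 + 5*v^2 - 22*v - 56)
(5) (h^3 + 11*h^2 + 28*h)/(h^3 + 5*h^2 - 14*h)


(1) = (g - 8)/(g + 1)
(2) = (-3*j*t + 15*j + t^2 - 5*t)/(t^2 - 9)
(3) = (2*r^2 + r*(-12 + 2*sqrt(2)) - 12*sqrt(2))/(2*r + 5*sqrt(2))
(4) = (v^2 - v)/(v^2 + 3*v - 28)
(5) = (h + 4)/(h - 2)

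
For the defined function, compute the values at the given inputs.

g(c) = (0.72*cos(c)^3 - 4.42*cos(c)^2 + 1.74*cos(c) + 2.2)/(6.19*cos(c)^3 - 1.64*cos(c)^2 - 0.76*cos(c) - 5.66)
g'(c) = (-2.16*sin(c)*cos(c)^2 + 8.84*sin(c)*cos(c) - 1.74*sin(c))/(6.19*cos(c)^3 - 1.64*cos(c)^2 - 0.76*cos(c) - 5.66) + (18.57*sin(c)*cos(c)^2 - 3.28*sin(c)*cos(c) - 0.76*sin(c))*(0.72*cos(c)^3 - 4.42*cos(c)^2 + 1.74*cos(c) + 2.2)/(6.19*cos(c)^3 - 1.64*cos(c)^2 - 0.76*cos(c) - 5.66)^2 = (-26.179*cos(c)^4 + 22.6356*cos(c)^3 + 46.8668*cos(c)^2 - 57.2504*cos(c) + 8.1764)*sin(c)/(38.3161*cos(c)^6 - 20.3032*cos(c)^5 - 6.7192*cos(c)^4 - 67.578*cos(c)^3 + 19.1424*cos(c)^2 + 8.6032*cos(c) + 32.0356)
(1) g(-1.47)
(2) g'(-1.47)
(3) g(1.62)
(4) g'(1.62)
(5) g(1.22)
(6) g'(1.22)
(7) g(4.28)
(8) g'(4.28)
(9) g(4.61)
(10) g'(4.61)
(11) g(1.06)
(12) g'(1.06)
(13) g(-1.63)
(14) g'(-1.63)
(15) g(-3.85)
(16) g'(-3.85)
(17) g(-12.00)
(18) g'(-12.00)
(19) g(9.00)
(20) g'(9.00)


(1) = -0.41
(2) = -0.09
(3) = -0.37
(4) = 0.35
(5) = -0.39
(6) = -0.15
(7) = -0.11
(8) = -0.93
(9) = -0.35
(10) = -0.46
(11) = -0.36
(12) = -0.20
(13) = -0.37
(14) = -0.37
(15) = 0.23
(16) = 0.51
(17) = -0.25
(18) = -0.25
(19) = 0.33
(20) = 0.22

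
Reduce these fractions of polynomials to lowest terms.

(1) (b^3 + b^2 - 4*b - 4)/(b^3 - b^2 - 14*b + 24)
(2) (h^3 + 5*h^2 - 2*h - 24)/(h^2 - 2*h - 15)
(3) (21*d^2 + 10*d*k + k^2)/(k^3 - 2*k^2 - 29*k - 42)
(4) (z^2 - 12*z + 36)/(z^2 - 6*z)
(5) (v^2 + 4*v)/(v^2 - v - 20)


(1) = (b^2 + 3*b + 2)/(b^2 + b - 12)
(2) = (h^2 + 2*h - 8)/(h - 5)
(3) = (21*d^2 + 10*d*k + k^2)/(k^3 - 2*k^2 - 29*k - 42)
(4) = (z - 6)/z
(5) = v/(v - 5)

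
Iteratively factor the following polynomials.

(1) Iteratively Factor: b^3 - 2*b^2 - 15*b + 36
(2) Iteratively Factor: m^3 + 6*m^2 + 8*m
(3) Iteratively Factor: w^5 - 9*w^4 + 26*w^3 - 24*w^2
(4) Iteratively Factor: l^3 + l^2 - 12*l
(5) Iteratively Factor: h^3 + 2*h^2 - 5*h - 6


(1) = (b + 4)*(b^2 - 6*b + 9) = (b - 3)*(b + 4)*(b - 3)
(2) = (m)*(m^2 + 6*m + 8) = m*(m + 4)*(m + 2)
(3) = (w - 2)*(w^4 - 7*w^3 + 12*w^2) = w*(w - 2)*(w^3 - 7*w^2 + 12*w) = w^2*(w - 2)*(w^2 - 7*w + 12) = w^2*(w - 3)*(w - 2)*(w - 4)
(4) = (l)*(l^2 + l - 12) = l*(l - 3)*(l + 4)
(5) = (h - 2)*(h^2 + 4*h + 3) = (h - 2)*(h + 1)*(h + 3)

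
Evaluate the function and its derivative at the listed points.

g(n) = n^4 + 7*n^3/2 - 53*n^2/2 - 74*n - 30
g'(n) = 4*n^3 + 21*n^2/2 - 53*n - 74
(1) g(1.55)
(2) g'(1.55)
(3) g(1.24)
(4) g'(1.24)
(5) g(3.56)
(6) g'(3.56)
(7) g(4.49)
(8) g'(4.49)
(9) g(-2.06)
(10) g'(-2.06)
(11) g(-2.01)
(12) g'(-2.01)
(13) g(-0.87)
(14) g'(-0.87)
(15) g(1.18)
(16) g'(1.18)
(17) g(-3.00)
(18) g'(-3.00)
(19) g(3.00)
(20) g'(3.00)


(1) = -189.56
(2) = -116.03
(3) = -153.47
(4) = -115.95
(5) = -310.76
(6) = 50.86
(7) = -173.26
(8) = 261.79
(9) = -2.60
(10) = 44.77
(11) = -0.42
(12) = 42.47
(13) = 12.59
(14) = -22.58
(15) = -146.53
(16) = -115.35
(17) = -60.00
(18) = 71.50
(19) = -315.00
(20) = -30.50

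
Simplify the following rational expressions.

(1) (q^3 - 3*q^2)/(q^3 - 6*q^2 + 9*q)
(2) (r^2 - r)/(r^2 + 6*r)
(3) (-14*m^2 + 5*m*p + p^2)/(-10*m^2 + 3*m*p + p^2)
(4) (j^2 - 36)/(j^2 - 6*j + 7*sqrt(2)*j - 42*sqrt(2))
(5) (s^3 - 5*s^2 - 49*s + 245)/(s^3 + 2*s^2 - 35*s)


(1) = q/(q - 3)
(2) = (r - 1)/(r + 6)
(3) = (7*m + p)/(5*m + p)
(4) = (j + 6)/(j + 7*sqrt(2))
(5) = (s - 7)/s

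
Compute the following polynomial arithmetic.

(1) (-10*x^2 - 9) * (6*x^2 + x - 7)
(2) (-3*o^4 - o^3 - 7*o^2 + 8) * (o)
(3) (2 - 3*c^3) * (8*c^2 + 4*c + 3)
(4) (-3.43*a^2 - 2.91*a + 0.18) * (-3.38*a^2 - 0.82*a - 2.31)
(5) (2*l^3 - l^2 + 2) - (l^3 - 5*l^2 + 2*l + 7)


(1) = -60*x^4 - 10*x^3 + 16*x^2 - 9*x + 63
(2) = -3*o^5 - o^4 - 7*o^3 + 8*o
(3) = -24*c^5 - 12*c^4 - 9*c^3 + 16*c^2 + 8*c + 6
(4) = 11.5934*a^4 + 12.6484*a^3 + 9.7011*a^2 + 6.5745*a - 0.4158
(5) = l^3 + 4*l^2 - 2*l - 5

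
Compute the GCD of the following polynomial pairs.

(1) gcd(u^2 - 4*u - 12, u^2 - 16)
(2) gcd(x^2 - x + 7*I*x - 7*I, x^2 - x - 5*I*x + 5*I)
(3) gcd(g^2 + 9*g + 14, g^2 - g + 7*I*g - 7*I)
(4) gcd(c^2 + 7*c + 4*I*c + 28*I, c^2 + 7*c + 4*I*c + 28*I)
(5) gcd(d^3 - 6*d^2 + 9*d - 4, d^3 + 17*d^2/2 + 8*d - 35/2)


(1) = 1
(2) = x - 1
(3) = gcd((g + 2)*(g + 7), (g - 1)*(g + 7*I)) = 1
(4) = c^2 + c*(7 + 4*I) + 28*I
(5) = d - 1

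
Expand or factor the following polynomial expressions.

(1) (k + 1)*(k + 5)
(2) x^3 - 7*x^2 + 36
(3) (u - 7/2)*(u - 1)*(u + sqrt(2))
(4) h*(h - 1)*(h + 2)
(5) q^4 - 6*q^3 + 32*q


(1) = k^2 + 6*k + 5
(2) = (x - 6)*(x - 3)*(x + 2)
(3) = u^3 - 9*u^2/2 + sqrt(2)*u^2 - 9*sqrt(2)*u/2 + 7*u/2 + 7*sqrt(2)/2
(4) = h^3 + h^2 - 2*h
(5) = q*(q - 4)^2*(q + 2)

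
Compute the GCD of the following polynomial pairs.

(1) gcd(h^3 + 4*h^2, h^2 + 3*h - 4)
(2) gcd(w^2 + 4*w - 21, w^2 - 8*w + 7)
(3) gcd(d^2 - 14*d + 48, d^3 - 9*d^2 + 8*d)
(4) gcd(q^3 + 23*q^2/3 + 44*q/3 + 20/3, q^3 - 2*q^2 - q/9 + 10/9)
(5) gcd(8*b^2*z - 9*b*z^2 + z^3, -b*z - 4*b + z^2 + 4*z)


(1) = gcd(h^2*(h + 4), (h - 1)*(h + 4)) = h + 4
(2) = 1
(3) = d - 8
(4) = gcd((q + 2/3)*(q + 2)*(q + 5), (q - 5/3)*(q - 1)*(q + 2/3)) = q + 2/3
(5) = gcd(z*(-8*b + z)*(-b + z), (-b + z)*(z + 4)) = -b + z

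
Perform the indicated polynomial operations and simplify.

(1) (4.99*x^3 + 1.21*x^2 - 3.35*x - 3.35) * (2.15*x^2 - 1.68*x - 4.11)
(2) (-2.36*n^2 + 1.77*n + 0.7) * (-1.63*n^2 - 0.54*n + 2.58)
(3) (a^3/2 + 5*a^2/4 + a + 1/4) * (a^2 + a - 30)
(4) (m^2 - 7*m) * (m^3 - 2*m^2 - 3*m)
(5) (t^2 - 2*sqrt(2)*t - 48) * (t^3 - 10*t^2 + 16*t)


(1) = 10.7285*x^5 - 5.7817*x^4 - 29.7442*x^3 - 6.5476*x^2 + 19.3965*x + 13.7685
(2) = 3.8468*n^4 - 1.6107*n^3 - 8.1856*n^2 + 4.1886*n + 1.806
(3) = a^5/2 + 7*a^4/4 - 51*a^3/4 - 145*a^2/4 - 119*a/4 - 15/2
(4) = m^5 - 9*m^4 + 11*m^3 + 21*m^2
(5) = t^5 - 10*t^4 - 2*sqrt(2)*t^4 - 32*t^3 + 20*sqrt(2)*t^3 - 32*sqrt(2)*t^2 + 480*t^2 - 768*t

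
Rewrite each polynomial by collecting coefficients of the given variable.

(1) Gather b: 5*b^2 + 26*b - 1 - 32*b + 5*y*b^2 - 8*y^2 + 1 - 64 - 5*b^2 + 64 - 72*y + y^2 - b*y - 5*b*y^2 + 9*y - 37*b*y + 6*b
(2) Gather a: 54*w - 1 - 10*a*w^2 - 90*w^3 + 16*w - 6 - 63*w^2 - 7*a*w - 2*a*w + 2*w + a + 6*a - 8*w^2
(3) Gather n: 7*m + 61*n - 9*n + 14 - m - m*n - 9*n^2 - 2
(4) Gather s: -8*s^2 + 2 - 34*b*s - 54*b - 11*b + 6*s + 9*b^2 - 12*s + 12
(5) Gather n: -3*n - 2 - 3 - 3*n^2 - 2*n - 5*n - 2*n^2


(1) = 5*b^2*y + b*(-5*y^2 - 38*y) - 7*y^2 - 63*y
(2) = a*(-10*w^2 - 9*w + 7) - 90*w^3 - 71*w^2 + 72*w - 7
(3) = 6*m - 9*n^2 + n*(52 - m) + 12
(4) = 9*b^2 - 65*b - 8*s^2 + s*(-34*b - 6) + 14
(5) = -5*n^2 - 10*n - 5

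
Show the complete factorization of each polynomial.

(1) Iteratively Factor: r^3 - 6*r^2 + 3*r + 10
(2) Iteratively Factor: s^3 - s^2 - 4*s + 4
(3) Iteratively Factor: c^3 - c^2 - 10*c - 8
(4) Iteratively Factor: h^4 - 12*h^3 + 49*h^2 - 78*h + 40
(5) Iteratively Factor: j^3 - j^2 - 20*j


(1) = (r - 2)*(r^2 - 4*r - 5) = (r - 5)*(r - 2)*(r + 1)
(2) = (s - 2)*(s^2 + s - 2) = (s - 2)*(s - 1)*(s + 2)
(3) = (c - 4)*(c^2 + 3*c + 2) = (c - 4)*(c + 2)*(c + 1)
(4) = (h - 5)*(h^3 - 7*h^2 + 14*h - 8) = (h - 5)*(h - 4)*(h^2 - 3*h + 2) = (h - 5)*(h - 4)*(h - 2)*(h - 1)
(5) = (j)*(j^2 - j - 20) = j*(j - 5)*(j + 4)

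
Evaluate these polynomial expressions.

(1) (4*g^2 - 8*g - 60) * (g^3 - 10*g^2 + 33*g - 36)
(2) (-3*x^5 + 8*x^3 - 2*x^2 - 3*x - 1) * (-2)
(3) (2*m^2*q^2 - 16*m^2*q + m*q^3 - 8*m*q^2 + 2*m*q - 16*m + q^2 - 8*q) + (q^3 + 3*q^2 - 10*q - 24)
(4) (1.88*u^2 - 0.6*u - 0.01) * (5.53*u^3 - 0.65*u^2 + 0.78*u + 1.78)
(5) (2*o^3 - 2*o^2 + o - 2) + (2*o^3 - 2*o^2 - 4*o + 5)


(1) = 4*g^5 - 48*g^4 + 152*g^3 + 192*g^2 - 1692*g + 2160
(2) = 6*x^5 - 16*x^3 + 4*x^2 + 6*x + 2
(3) = 2*m^2*q^2 - 16*m^2*q + m*q^3 - 8*m*q^2 + 2*m*q - 16*m + q^3 + 4*q^2 - 18*q - 24
(4) = 10.3964*u^5 - 4.54*u^4 + 1.8011*u^3 + 2.8849*u^2 - 1.0758*u - 0.0178
(5) = 4*o^3 - 4*o^2 - 3*o + 3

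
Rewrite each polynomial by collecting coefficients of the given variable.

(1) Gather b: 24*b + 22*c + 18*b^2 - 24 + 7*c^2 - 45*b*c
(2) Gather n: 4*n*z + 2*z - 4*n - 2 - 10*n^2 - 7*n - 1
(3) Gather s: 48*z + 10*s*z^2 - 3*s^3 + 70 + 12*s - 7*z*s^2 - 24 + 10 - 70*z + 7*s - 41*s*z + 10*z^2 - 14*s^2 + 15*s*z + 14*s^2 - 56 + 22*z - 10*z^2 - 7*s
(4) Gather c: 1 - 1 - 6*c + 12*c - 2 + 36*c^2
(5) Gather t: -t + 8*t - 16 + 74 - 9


(1) = 18*b^2 + b*(24 - 45*c) + 7*c^2 + 22*c - 24
(2) = -10*n^2 + n*(4*z - 11) + 2*z - 3
(3) = -3*s^3 - 7*s^2*z + s*(10*z^2 - 26*z + 12)
(4) = 36*c^2 + 6*c - 2
(5) = 7*t + 49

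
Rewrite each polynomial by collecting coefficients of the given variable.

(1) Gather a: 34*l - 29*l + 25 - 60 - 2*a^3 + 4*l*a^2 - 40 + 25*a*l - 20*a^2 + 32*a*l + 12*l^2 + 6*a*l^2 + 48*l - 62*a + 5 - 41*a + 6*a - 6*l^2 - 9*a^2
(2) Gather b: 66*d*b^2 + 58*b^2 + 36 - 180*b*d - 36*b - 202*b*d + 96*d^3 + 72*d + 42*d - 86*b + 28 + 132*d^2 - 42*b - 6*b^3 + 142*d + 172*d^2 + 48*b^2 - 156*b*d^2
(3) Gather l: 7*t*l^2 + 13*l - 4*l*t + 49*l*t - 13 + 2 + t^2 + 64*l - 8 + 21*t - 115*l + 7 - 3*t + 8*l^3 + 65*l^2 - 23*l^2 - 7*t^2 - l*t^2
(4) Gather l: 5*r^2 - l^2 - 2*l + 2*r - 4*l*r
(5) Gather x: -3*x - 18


(1) = -2*a^3 + a^2*(4*l - 29) + a*(6*l^2 + 57*l - 97) + 6*l^2 + 53*l - 70
(2) = -6*b^3 + b^2*(66*d + 106) + b*(-156*d^2 - 382*d - 164) + 96*d^3 + 304*d^2 + 256*d + 64
(3) = 8*l^3 + l^2*(7*t + 42) + l*(-t^2 + 45*t - 38) - 6*t^2 + 18*t - 12
(4) = -l^2 + l*(-4*r - 2) + 5*r^2 + 2*r
(5) = -3*x - 18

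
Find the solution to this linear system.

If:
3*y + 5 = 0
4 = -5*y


Then:
No Solution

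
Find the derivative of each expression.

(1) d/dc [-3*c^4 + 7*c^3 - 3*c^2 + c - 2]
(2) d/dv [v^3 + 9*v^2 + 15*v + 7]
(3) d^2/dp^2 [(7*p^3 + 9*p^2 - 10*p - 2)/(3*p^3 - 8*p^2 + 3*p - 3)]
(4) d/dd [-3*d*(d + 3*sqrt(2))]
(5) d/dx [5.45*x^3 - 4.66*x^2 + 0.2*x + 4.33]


(1) = -12*c^3 + 21*c^2 - 6*c + 1
(2) = 3*v^2 + 18*v + 15
(3) = 2*(249*p^6 - 459*p^5 + 747*p^4 + 512*p^3 - 1815*p^2 + 999*p + 21)/(27*p^9 - 216*p^8 + 657*p^7 - 1025*p^6 + 1089*p^5 - 954*p^4 + 540*p^3 - 297*p^2 + 81*p - 27)
(4) = -6*d - 9*sqrt(2)
(5) = 16.35*x^2 - 9.32*x + 0.2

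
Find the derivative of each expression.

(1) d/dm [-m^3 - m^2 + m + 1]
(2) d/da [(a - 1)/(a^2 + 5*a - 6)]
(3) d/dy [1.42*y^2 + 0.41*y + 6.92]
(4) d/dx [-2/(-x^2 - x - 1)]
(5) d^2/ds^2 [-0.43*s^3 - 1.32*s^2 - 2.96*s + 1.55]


(1) = -3*m^2 - 2*m + 1
(2) = -1/(a^2 + 12*a + 36)
(3) = 2.84*y + 0.41
(4) = 2*(-2*x - 1)/(x^2 + x + 1)^2
(5) = -2.58*s - 2.64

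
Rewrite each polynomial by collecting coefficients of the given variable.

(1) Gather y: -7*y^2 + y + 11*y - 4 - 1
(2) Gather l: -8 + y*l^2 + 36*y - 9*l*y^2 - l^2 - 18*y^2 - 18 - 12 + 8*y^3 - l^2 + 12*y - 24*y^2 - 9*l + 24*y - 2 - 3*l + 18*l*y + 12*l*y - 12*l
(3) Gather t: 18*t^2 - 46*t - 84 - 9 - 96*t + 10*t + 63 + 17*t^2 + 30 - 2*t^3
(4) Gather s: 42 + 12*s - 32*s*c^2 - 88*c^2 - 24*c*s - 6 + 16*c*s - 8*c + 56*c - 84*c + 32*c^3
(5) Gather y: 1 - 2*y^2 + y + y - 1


(1) = -7*y^2 + 12*y - 5
(2) = l^2*(y - 2) + l*(-9*y^2 + 30*y - 24) + 8*y^3 - 42*y^2 + 72*y - 40
(3) = -2*t^3 + 35*t^2 - 132*t
(4) = 32*c^3 - 88*c^2 - 36*c + s*(-32*c^2 - 8*c + 12) + 36
(5) = -2*y^2 + 2*y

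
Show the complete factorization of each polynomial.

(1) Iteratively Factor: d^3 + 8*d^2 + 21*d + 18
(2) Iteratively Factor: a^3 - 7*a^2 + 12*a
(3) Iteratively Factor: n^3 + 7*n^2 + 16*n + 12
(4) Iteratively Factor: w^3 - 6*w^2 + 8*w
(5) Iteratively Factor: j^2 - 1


(1) = (d + 2)*(d^2 + 6*d + 9) = (d + 2)*(d + 3)*(d + 3)
(2) = (a - 3)*(a^2 - 4*a) = a*(a - 3)*(a - 4)
(3) = (n + 2)*(n^2 + 5*n + 6) = (n + 2)*(n + 3)*(n + 2)
(4) = (w - 2)*(w^2 - 4*w) = (w - 4)*(w - 2)*(w)
(5) = (j + 1)*(j - 1)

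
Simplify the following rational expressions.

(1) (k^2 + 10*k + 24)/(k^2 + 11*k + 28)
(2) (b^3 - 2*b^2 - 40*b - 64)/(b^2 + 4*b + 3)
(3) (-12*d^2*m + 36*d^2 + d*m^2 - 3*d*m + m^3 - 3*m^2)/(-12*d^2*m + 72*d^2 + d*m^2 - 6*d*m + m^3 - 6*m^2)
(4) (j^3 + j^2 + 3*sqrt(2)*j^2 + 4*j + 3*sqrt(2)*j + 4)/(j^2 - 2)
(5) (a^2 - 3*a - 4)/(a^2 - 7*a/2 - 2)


(1) = (k + 6)/(k + 7)
(2) = (b^3 - 2*b^2 - 40*b - 64)/(b^2 + 4*b + 3)
(3) = (m - 3)/(m - 6)
(4) = (j^2 + j*(1 + 2*sqrt(2)) + 2*sqrt(2))/(j - sqrt(2))
(5) = (2*a + 2)/(2*a + 1)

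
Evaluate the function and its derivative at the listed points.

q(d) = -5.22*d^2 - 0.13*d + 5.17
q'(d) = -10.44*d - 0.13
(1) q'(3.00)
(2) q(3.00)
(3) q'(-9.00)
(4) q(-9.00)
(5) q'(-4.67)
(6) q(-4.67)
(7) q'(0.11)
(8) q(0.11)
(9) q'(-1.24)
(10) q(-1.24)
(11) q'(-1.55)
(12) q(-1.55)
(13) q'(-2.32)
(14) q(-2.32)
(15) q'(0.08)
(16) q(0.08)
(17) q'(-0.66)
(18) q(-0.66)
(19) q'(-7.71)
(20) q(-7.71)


(1) = -31.45
(2) = -42.20
(3) = 93.83
(4) = -416.48
(5) = 48.62
(6) = -108.07
(7) = -1.28
(8) = 5.09
(9) = 12.82
(10) = -2.70
(11) = 16.05
(12) = -7.17
(13) = 24.09
(14) = -22.62
(15) = -0.97
(16) = 5.13
(17) = 6.76
(18) = 2.98
(19) = 80.36
(20) = -304.13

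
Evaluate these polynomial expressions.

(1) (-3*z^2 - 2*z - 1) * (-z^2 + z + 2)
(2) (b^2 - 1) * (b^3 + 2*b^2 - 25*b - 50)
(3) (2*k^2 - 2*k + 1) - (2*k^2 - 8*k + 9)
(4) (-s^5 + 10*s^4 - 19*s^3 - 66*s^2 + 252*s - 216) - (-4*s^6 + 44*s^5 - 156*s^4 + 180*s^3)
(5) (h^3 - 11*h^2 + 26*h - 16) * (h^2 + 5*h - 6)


(1) = 3*z^4 - z^3 - 7*z^2 - 5*z - 2
(2) = b^5 + 2*b^4 - 26*b^3 - 52*b^2 + 25*b + 50
(3) = 6*k - 8
(4) = 4*s^6 - 45*s^5 + 166*s^4 - 199*s^3 - 66*s^2 + 252*s - 216
(5) = h^5 - 6*h^4 - 35*h^3 + 180*h^2 - 236*h + 96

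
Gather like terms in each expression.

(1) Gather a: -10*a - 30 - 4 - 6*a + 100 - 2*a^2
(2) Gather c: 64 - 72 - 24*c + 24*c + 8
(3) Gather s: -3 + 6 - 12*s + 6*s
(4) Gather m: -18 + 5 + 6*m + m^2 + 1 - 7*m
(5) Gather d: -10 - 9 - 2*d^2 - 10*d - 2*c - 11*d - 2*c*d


(1) = -2*a^2 - 16*a + 66
(2) = 0
(3) = 3 - 6*s
(4) = m^2 - m - 12
(5) = -2*c - 2*d^2 + d*(-2*c - 21) - 19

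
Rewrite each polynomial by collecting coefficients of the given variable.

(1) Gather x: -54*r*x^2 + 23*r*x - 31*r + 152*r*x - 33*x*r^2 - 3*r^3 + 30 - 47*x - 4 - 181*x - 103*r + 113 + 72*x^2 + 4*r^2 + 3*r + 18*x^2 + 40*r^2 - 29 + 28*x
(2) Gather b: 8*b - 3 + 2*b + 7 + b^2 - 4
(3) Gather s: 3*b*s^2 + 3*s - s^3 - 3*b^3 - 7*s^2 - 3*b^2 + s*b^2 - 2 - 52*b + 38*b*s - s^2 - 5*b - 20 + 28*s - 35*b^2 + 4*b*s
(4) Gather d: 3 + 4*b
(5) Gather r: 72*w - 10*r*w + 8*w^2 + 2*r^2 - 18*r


(1) = -3*r^3 + 44*r^2 - 131*r + x^2*(90 - 54*r) + x*(-33*r^2 + 175*r - 200) + 110
(2) = b^2 + 10*b
(3) = -3*b^3 - 38*b^2 - 57*b - s^3 + s^2*(3*b - 8) + s*(b^2 + 42*b + 31) - 22
(4) = 4*b + 3
(5) = 2*r^2 + r*(-10*w - 18) + 8*w^2 + 72*w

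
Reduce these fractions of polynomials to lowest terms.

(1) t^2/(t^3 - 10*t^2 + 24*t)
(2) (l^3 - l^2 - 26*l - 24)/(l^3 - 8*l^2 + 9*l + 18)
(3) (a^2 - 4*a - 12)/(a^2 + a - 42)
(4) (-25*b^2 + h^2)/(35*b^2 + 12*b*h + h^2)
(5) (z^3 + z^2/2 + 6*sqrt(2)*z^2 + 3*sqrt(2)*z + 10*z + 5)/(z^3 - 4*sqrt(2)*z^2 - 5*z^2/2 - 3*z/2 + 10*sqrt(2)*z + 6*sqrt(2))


(1) = t/(t^2 - 10*t + 24)
(2) = (l + 4)/(l - 3)
(3) = (a + 2)/(a + 7)
(4) = (-5*b + h)/(7*b + h)
(5) = (4*z^2 + 24*sqrt(2)*z + 40)/(4*z^2 + z*(-16*sqrt(2) - 12) + 48*sqrt(2))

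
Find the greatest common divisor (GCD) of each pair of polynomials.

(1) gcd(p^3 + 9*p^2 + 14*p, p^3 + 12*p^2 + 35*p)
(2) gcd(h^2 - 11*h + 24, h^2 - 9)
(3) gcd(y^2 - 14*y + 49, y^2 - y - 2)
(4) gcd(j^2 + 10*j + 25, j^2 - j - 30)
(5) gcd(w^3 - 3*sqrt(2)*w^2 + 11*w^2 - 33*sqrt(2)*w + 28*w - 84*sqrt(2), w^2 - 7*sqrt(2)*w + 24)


(1) = gcd(p*(p + 2)*(p + 7), p*(p + 5)*(p + 7)) = p^2 + 7*p
(2) = h - 3
(3) = gcd((y - 7)^2, (y - 2)*(y + 1)) = 1
(4) = j + 5
(5) = w - 3*sqrt(2)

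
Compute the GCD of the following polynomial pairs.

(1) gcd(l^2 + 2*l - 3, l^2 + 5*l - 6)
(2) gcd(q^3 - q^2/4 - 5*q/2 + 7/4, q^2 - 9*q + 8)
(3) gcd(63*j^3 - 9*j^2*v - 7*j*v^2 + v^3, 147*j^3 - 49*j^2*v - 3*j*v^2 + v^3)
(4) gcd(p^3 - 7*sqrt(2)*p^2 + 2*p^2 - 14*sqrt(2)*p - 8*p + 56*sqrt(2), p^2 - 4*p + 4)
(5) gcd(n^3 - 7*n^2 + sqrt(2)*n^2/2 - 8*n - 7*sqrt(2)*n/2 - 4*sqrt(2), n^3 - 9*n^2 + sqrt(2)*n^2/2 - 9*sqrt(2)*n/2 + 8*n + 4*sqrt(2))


(1) = l - 1
(2) = gcd((q - 1)^2*(q + 7/4), (q - 8)*(q - 1)) = q - 1
(3) = gcd((-7*j + v)*(-3*j + v)*(3*j + v), (-7*j + v)*(-3*j + v)*(7*j + v)) = 21*j^2 - 10*j*v + v^2
(4) = gcd((p - 2)*(p + 4)*(p - 7*sqrt(2)), (p - 2)^2) = p - 2
(5) = n^2 + n*(-8 + sqrt(2)/2) - 4*sqrt(2)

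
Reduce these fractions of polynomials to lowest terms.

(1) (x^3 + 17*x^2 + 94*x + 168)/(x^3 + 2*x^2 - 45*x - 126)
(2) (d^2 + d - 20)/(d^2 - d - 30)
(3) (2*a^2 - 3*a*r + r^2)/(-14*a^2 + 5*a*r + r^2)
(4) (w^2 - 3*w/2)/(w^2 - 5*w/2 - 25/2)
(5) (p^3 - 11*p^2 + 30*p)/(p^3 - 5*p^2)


(1) = (x^2 + 11*x + 28)/(x^2 - 4*x - 21)
(2) = (d - 4)/(d - 6)
(3) = (-a + r)/(7*a + r)
(4) = (2*w^2 - 3*w)/(2*w^2 - 5*w - 25)
(5) = (p - 6)/p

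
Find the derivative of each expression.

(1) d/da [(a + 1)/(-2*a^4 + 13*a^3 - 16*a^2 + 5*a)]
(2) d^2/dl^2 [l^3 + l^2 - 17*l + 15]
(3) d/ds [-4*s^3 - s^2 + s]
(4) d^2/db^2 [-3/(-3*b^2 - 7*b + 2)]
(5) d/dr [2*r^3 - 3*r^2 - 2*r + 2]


(1) = (6*a^4 - 18*a^3 - 23*a^2 + 32*a - 5)/(a^2*(4*a^6 - 52*a^5 + 233*a^4 - 436*a^3 + 386*a^2 - 160*a + 25))
(2) = 6*l + 2
(3) = -12*s^2 - 2*s + 1
(4) = 6*(-9*b^2 - 21*b + (6*b + 7)^2 + 6)/(3*b^2 + 7*b - 2)^3
(5) = 6*r^2 - 6*r - 2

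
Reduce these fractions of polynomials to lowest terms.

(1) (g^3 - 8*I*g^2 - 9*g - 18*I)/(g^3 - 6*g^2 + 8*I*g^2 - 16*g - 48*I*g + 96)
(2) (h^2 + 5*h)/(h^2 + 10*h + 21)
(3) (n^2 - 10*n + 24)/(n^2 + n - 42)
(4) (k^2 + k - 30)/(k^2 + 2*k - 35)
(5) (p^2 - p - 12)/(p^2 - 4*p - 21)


(1) = (g^3 - 8*I*g^2 - 9*g - 18*I)/(g^3 + g^2*(-6 + 8*I) + g*(-16 - 48*I) + 96)
(2) = (h^2 + 5*h)/(h^2 + 10*h + 21)
(3) = (n - 4)/(n + 7)
(4) = (k + 6)/(k + 7)
(5) = (p - 4)/(p - 7)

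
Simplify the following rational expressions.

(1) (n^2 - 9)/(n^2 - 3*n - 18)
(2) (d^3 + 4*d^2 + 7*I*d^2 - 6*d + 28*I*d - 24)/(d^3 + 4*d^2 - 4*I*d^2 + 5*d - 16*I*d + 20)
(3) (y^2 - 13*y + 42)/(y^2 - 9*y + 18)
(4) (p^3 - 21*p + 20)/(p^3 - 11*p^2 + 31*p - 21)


(1) = (n - 3)/(n - 6)
(2) = (d + 6*I)/(d - 5*I)
(3) = (y - 7)/(y - 3)
(4) = (p^2 + p - 20)/(p^2 - 10*p + 21)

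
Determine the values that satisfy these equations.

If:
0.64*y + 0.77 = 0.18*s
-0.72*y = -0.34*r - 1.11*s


Then:
r = -9.49019607843137*y - 13.9656862745098
s = 3.55555555555556*y + 4.27777777777778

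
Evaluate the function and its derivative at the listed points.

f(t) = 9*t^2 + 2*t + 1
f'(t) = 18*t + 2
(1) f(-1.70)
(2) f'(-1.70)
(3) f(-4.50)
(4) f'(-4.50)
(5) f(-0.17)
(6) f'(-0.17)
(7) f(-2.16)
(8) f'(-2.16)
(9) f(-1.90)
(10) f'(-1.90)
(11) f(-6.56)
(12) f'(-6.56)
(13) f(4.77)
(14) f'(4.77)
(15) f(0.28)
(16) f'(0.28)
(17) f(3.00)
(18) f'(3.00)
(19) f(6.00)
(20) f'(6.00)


(1) = 23.61
(2) = -28.60
(3) = 174.25
(4) = -79.00
(5) = 0.92
(6) = -1.06
(7) = 38.67
(8) = -36.88
(9) = 29.69
(10) = -32.20
(11) = 375.18
(12) = -116.08
(13) = 215.32
(14) = 87.86
(15) = 2.27
(16) = 7.04
(17) = 88.00
(18) = 56.00
(19) = 337.00
(20) = 110.00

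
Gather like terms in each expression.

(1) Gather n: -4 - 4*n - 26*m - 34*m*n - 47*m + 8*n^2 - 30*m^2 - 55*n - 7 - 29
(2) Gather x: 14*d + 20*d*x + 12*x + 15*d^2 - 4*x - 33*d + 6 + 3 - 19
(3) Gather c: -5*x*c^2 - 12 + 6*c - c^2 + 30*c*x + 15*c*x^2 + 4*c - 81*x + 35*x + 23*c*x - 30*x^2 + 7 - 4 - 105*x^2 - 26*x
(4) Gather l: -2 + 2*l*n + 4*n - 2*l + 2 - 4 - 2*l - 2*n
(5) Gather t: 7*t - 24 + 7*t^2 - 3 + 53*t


(1) = -30*m^2 - 73*m + 8*n^2 + n*(-34*m - 59) - 40
(2) = 15*d^2 - 19*d + x*(20*d + 8) - 10
(3) = c^2*(-5*x - 1) + c*(15*x^2 + 53*x + 10) - 135*x^2 - 72*x - 9
(4) = l*(2*n - 4) + 2*n - 4
(5) = 7*t^2 + 60*t - 27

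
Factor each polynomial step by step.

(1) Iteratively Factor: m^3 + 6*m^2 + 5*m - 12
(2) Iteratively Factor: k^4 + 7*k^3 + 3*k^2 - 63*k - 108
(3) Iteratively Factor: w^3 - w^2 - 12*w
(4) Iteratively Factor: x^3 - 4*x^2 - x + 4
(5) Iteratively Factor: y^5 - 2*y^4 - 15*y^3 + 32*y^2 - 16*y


(1) = (m - 1)*(m^2 + 7*m + 12) = (m - 1)*(m + 4)*(m + 3)
(2) = (k + 3)*(k^3 + 4*k^2 - 9*k - 36) = (k - 3)*(k + 3)*(k^2 + 7*k + 12) = (k - 3)*(k + 3)^2*(k + 4)
(3) = (w)*(w^2 - w - 12) = w*(w - 4)*(w + 3)
(4) = (x - 1)*(x^2 - 3*x - 4) = (x - 4)*(x - 1)*(x + 1)
(5) = (y)*(y^4 - 2*y^3 - 15*y^2 + 32*y - 16) = y*(y - 1)*(y^3 - y^2 - 16*y + 16) = y*(y - 1)^2*(y^2 - 16) = y*(y - 1)^2*(y + 4)*(y - 4)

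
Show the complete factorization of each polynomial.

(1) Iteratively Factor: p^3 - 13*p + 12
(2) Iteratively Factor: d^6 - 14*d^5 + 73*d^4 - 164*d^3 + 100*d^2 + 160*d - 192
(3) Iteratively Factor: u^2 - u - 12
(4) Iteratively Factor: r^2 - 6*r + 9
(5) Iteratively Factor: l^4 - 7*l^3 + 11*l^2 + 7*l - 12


(1) = (p - 1)*(p^2 + p - 12) = (p - 1)*(p + 4)*(p - 3)
(2) = (d - 2)*(d^5 - 12*d^4 + 49*d^3 - 66*d^2 - 32*d + 96) = (d - 4)*(d - 2)*(d^4 - 8*d^3 + 17*d^2 + 2*d - 24) = (d - 4)*(d - 2)*(d + 1)*(d^3 - 9*d^2 + 26*d - 24) = (d - 4)*(d - 2)^2*(d + 1)*(d^2 - 7*d + 12) = (d - 4)*(d - 3)*(d - 2)^2*(d + 1)*(d - 4)
(3) = (u - 4)*(u + 3)
(4) = (r - 3)*(r - 3)
(5) = (l - 4)*(l^3 - 3*l^2 - l + 3) = (l - 4)*(l + 1)*(l^2 - 4*l + 3) = (l - 4)*(l - 3)*(l + 1)*(l - 1)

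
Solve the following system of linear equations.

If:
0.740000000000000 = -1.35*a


Then:
a = -0.55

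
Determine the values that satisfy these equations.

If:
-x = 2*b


Then:
b = -x/2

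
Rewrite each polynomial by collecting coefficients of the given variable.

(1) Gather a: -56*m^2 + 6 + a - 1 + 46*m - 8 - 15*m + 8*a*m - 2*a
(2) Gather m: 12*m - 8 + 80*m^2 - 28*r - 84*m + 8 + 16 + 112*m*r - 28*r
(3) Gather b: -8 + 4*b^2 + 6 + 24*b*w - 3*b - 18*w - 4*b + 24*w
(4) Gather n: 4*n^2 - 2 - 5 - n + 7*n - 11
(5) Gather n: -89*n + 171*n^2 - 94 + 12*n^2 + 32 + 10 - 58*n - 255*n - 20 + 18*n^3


(1) = a*(8*m - 1) - 56*m^2 + 31*m - 3
(2) = 80*m^2 + m*(112*r - 72) - 56*r + 16
(3) = 4*b^2 + b*(24*w - 7) + 6*w - 2
(4) = 4*n^2 + 6*n - 18
(5) = 18*n^3 + 183*n^2 - 402*n - 72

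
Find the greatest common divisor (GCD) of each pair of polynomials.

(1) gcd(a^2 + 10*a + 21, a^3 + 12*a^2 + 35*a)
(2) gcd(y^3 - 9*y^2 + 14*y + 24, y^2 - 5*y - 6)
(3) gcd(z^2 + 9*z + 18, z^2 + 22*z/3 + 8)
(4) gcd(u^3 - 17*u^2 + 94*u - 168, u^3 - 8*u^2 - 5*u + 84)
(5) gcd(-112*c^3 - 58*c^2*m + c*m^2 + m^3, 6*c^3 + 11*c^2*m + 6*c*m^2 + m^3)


(1) = a + 7
(2) = gcd((y - 6)*(y - 4)*(y + 1), (y - 6)*(y + 1)) = y^2 - 5*y - 6
(3) = gcd((z + 3)*(z + 6), (z + 4/3)*(z + 6)) = z + 6
(4) = gcd((u - 7)*(u - 6)*(u - 4), (u - 7)*(u - 4)*(u + 3)) = u^2 - 11*u + 28
(5) = gcd((-8*c + m)*(2*c + m)*(7*c + m), (c + m)*(2*c + m)*(3*c + m)) = 2*c + m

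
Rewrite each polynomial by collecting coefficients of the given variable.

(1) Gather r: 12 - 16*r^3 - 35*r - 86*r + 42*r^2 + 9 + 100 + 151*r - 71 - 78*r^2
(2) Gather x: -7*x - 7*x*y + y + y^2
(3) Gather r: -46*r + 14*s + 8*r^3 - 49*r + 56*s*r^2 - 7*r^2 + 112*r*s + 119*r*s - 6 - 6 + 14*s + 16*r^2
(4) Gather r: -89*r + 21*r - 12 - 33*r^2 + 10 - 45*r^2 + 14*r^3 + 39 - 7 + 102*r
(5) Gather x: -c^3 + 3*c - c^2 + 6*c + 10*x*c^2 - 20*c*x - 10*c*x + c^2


(1) = -16*r^3 - 36*r^2 + 30*r + 50
(2) = x*(-7*y - 7) + y^2 + y
(3) = 8*r^3 + r^2*(56*s + 9) + r*(231*s - 95) + 28*s - 12
(4) = 14*r^3 - 78*r^2 + 34*r + 30
(5) = -c^3 + 9*c + x*(10*c^2 - 30*c)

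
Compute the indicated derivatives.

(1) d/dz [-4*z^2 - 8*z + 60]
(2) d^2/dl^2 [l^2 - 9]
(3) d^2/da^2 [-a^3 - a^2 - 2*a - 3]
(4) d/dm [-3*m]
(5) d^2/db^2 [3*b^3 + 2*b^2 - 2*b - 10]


(1) = -8*z - 8
(2) = 2
(3) = -6*a - 2
(4) = -3
(5) = 18*b + 4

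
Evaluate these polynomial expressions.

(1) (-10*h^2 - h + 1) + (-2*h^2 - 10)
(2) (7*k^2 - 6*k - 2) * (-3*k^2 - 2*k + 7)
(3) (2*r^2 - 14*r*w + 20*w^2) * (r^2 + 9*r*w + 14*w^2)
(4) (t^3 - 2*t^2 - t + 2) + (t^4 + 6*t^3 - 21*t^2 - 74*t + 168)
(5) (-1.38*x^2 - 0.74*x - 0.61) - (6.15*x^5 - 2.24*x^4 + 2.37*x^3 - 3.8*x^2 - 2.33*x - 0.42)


(1) = -12*h^2 - h - 9
(2) = -21*k^4 + 4*k^3 + 67*k^2 - 38*k - 14
(3) = 2*r^4 + 4*r^3*w - 78*r^2*w^2 - 16*r*w^3 + 280*w^4
(4) = t^4 + 7*t^3 - 23*t^2 - 75*t + 170
(5) = -6.15*x^5 + 2.24*x^4 - 2.37*x^3 + 2.42*x^2 + 1.59*x - 0.19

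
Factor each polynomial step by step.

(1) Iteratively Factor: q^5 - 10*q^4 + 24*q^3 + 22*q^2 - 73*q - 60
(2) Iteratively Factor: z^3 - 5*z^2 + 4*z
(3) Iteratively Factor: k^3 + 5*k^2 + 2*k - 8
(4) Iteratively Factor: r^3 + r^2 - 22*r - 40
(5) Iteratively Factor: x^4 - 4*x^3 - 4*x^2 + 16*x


(1) = (q + 1)*(q^4 - 11*q^3 + 35*q^2 - 13*q - 60) = (q - 5)*(q + 1)*(q^3 - 6*q^2 + 5*q + 12) = (q - 5)*(q - 4)*(q + 1)*(q^2 - 2*q - 3) = (q - 5)*(q - 4)*(q + 1)^2*(q - 3)
(2) = (z)*(z^2 - 5*z + 4) = z*(z - 1)*(z - 4)
(3) = (k + 4)*(k^2 + k - 2) = (k + 2)*(k + 4)*(k - 1)
(4) = (r + 2)*(r^2 - r - 20) = (r - 5)*(r + 2)*(r + 4)
(5) = (x + 2)*(x^3 - 6*x^2 + 8*x) = (x - 2)*(x + 2)*(x^2 - 4*x) = x*(x - 2)*(x + 2)*(x - 4)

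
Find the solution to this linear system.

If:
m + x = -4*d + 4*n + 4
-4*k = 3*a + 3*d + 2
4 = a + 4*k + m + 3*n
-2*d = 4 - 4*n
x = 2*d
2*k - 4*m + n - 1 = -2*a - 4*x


Then:
a = -266/173
d = 254/173
k = -155/346
m = 368/173
n = 300/173
x = 508/173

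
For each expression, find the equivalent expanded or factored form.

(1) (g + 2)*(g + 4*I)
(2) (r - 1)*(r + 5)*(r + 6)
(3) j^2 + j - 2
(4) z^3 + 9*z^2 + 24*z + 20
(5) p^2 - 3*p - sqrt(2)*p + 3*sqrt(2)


(1) = g^2 + 2*g + 4*I*g + 8*I
(2) = r^3 + 10*r^2 + 19*r - 30
(3) = (j - 1)*(j + 2)
(4) = (z + 2)^2*(z + 5)
(5) = (p - 3)*(p - sqrt(2))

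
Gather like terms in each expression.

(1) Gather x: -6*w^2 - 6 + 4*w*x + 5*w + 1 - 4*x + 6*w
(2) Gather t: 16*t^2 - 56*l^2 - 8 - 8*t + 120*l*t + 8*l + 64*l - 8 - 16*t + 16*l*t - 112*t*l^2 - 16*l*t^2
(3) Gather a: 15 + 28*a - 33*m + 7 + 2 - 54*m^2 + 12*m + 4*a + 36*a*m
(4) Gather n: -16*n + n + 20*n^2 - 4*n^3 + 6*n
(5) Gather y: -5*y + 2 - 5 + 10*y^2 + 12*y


(1) = -6*w^2 + 11*w + x*(4*w - 4) - 5
(2) = -56*l^2 + 72*l + t^2*(16 - 16*l) + t*(-112*l^2 + 136*l - 24) - 16
(3) = a*(36*m + 32) - 54*m^2 - 21*m + 24
(4) = -4*n^3 + 20*n^2 - 9*n
(5) = 10*y^2 + 7*y - 3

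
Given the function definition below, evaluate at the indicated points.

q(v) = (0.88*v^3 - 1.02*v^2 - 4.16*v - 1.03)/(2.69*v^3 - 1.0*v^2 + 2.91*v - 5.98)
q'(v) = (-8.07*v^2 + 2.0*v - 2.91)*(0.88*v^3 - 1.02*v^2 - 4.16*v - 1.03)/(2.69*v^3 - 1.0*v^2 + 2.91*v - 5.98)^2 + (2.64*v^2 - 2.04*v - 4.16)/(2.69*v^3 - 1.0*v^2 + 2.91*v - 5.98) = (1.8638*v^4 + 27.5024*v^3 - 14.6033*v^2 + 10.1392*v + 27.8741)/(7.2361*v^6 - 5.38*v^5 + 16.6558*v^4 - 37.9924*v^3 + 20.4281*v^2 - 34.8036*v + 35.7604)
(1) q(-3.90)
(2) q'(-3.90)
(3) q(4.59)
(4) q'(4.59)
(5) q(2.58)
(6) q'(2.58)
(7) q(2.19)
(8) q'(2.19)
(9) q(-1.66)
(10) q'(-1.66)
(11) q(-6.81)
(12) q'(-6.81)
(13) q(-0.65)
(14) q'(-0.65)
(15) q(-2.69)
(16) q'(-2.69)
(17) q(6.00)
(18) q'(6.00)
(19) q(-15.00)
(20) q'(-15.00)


(1) = 0.27
(2) = -0.04
(3) = 0.18
(4) = 0.05
(5) = -0.08
(6) = 0.30
(7) = -0.24
(8) = 0.55
(9) = 0.04
(10) = -0.21
(11) = 0.32
(12) = -0.01
(13) = -0.11
(14) = 0.10
(15) = 0.20
(16) = -0.10
(17) = 0.23
(18) = 0.03
(19) = 0.34
(20) = -0.00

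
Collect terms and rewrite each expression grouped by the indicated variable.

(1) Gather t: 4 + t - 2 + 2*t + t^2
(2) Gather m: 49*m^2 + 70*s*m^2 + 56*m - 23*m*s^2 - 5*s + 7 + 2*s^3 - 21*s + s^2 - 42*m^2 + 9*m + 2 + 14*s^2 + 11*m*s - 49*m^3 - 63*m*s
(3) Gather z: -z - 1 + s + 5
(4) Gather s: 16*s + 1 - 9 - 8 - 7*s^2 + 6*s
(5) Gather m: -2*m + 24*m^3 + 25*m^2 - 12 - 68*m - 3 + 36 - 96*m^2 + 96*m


(1) = t^2 + 3*t + 2
(2) = -49*m^3 + m^2*(70*s + 7) + m*(-23*s^2 - 52*s + 65) + 2*s^3 + 15*s^2 - 26*s + 9
(3) = s - z + 4
(4) = -7*s^2 + 22*s - 16
(5) = 24*m^3 - 71*m^2 + 26*m + 21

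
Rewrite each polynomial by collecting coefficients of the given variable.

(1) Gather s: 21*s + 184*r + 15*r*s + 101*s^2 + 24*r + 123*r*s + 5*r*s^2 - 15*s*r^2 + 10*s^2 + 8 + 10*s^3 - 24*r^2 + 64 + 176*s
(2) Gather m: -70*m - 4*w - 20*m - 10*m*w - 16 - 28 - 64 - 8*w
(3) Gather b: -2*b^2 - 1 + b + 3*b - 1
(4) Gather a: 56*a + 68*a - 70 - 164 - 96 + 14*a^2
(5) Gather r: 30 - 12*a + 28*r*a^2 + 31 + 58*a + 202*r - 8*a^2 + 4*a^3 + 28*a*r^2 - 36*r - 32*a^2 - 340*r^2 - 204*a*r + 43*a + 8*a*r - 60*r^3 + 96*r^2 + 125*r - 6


(1) = -24*r^2 + 208*r + 10*s^3 + s^2*(5*r + 111) + s*(-15*r^2 + 138*r + 197) + 72
(2) = m*(-10*w - 90) - 12*w - 108
(3) = -2*b^2 + 4*b - 2
(4) = 14*a^2 + 124*a - 330
(5) = 4*a^3 - 40*a^2 + 89*a - 60*r^3 + r^2*(28*a - 244) + r*(28*a^2 - 196*a + 291) + 55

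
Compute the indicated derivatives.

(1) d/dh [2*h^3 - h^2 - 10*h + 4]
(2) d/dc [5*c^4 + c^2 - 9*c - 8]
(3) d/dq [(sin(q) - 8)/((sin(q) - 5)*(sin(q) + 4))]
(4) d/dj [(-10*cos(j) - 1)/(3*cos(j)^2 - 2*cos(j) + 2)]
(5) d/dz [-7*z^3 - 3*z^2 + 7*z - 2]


(1) = 6*h^2 - 2*h - 10
(2) = 20*c^3 + 2*c - 9
(3) = (-sin(q)^2 + 16*sin(q) - 28)*cos(q)/((sin(q) - 5)^2*(sin(q) + 4)^2)
(4) = 2*(-15*cos(j)^2 - 3*cos(j) + 11)*sin(j)/(3*sin(j)^2 + 2*cos(j) - 5)^2
(5) = -21*z^2 - 6*z + 7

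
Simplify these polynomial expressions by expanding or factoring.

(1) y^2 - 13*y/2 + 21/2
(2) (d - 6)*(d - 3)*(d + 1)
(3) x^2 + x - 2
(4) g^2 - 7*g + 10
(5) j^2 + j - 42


(1) = (y - 7/2)*(y - 3)
(2) = d^3 - 8*d^2 + 9*d + 18
(3) = (x - 1)*(x + 2)
(4) = (g - 5)*(g - 2)
(5) = (j - 6)*(j + 7)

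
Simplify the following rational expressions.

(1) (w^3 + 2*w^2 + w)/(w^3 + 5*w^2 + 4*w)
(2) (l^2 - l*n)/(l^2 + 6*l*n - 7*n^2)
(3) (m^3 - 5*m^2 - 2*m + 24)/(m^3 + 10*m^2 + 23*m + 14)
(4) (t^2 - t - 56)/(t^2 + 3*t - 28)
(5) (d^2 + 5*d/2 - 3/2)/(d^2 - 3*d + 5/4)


(1) = (w + 1)/(w + 4)
(2) = l/(l + 7*n)
(3) = (m^2 - 7*m + 12)/(m^2 + 8*m + 7)
(4) = (t - 8)/(t - 4)
(5) = (2*d + 6)/(2*d - 5)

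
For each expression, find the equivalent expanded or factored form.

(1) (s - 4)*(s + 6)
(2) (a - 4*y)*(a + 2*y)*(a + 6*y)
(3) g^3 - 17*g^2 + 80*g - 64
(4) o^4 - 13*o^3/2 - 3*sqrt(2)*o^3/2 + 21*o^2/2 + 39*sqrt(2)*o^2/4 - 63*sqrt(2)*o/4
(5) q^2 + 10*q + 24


(1) = s^2 + 2*s - 24
(2) = a^3 + 4*a^2*y - 20*a*y^2 - 48*y^3
(3) = (g - 8)^2*(g - 1)
(4) = o*(o - 7/2)*(o - 3)*(o - 3*sqrt(2)/2)
(5) = (q + 4)*(q + 6)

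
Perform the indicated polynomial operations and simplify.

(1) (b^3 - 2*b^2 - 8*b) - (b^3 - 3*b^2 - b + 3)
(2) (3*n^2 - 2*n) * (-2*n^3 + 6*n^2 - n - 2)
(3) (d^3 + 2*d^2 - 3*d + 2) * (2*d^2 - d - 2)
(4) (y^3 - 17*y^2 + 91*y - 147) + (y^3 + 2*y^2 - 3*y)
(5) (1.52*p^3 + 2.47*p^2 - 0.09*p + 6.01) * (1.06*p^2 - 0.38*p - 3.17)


(1) = b^2 - 7*b - 3
(2) = -6*n^5 + 22*n^4 - 15*n^3 - 4*n^2 + 4*n
(3) = 2*d^5 + 3*d^4 - 10*d^3 + 3*d^2 + 4*d - 4
(4) = 2*y^3 - 15*y^2 + 88*y - 147
(5) = 1.6112*p^5 + 2.0406*p^4 - 5.8524*p^3 - 1.4251*p^2 - 1.9985*p - 19.0517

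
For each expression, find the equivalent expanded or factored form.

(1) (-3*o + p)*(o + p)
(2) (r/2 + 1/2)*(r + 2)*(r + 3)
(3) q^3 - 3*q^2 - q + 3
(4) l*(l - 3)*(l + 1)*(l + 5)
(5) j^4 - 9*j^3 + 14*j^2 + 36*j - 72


(1) = -3*o^2 - 2*o*p + p^2
(2) = r^3/2 + 3*r^2 + 11*r/2 + 3
(3) = (q - 3)*(q - 1)*(q + 1)
(4) = l^4 + 3*l^3 - 13*l^2 - 15*l
(5) = (j - 6)*(j - 3)*(j - 2)*(j + 2)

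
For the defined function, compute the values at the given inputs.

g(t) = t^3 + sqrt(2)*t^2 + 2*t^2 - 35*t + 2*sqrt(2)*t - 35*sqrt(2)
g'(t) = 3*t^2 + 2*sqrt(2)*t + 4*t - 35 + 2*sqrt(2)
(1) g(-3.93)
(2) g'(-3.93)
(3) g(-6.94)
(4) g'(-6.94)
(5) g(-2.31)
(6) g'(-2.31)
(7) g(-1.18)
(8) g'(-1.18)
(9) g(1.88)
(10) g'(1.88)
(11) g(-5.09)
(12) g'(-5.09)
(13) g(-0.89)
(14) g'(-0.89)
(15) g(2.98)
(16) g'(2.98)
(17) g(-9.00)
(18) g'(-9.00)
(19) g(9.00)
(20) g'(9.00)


(1) = 68.97
(2) = -12.67
(3) = 3.96
(4) = 64.93
(5) = 30.71
(6) = -31.94
(7) = -8.42
(8) = -36.05
(9) = -91.27
(10) = -8.73
(11) = 70.84
(12) = 10.80
(13) = -18.87
(14) = -35.87
(15) = -88.59
(16) = 14.82
(17) = -212.40
(18) = 149.37
(19) = 666.51
(20) = 272.28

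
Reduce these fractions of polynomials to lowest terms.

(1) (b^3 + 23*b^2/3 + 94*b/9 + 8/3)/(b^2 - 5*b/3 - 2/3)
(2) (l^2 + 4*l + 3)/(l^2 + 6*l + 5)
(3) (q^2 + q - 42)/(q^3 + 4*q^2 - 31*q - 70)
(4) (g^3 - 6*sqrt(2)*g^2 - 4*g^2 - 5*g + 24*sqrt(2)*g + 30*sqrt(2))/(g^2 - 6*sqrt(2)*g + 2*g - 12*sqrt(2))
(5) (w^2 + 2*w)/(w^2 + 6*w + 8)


(1) = (3*b^2 + 22*b + 24)/(3*b - 6)
(2) = (l + 3)/(l + 5)
(3) = (q - 6)/(q^2 - 3*q - 10)
(4) = (g^2 - 4*g - 5)/(g + 2)
(5) = w/(w + 4)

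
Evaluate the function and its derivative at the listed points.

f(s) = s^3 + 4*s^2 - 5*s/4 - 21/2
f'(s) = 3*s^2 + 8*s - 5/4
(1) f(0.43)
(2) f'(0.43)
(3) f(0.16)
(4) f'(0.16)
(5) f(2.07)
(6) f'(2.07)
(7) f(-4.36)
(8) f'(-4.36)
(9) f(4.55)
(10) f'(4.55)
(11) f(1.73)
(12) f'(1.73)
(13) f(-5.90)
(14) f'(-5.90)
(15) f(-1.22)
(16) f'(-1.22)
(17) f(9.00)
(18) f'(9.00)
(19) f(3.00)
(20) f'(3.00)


(1) = -10.22
(2) = 2.74
(3) = -10.59
(4) = 0.11
(5) = 12.92
(6) = 28.16
(7) = -11.89
(8) = 20.90
(9) = 160.82
(10) = 97.26
(11) = 4.49
(12) = 21.57
(13) = -69.26
(14) = 55.98
(15) = -4.84
(16) = -6.54
(17) = 1031.25
(18) = 313.75
(19) = 48.75
(20) = 49.75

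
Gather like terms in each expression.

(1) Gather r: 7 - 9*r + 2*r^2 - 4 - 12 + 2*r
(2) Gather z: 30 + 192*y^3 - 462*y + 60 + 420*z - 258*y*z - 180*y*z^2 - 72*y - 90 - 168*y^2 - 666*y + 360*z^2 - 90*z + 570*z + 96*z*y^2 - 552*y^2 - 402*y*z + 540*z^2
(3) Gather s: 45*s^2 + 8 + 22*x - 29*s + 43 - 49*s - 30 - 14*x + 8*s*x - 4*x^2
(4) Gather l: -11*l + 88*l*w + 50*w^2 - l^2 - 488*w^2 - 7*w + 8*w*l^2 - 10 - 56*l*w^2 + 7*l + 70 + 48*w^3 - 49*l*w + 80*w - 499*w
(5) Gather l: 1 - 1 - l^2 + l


(1) = 2*r^2 - 7*r - 9
(2) = 192*y^3 - 720*y^2 - 1200*y + z^2*(900 - 180*y) + z*(96*y^2 - 660*y + 900)
(3) = 45*s^2 + s*(8*x - 78) - 4*x^2 + 8*x + 21
(4) = l^2*(8*w - 1) + l*(-56*w^2 + 39*w - 4) + 48*w^3 - 438*w^2 - 426*w + 60
(5) = -l^2 + l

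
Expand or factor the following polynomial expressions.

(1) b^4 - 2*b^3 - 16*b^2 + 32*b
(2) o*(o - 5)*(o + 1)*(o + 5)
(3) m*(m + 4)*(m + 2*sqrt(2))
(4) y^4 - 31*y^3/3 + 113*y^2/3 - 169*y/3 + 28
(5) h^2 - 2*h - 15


(1) = b*(b - 4)*(b - 2)*(b + 4)
(2) = o^4 + o^3 - 25*o^2 - 25*o
(3) = m^3 + 2*sqrt(2)*m^2 + 4*m^2 + 8*sqrt(2)*m
(4) = (y - 4)*(y - 3)*(y - 7/3)*(y - 1)
(5) = (h - 5)*(h + 3)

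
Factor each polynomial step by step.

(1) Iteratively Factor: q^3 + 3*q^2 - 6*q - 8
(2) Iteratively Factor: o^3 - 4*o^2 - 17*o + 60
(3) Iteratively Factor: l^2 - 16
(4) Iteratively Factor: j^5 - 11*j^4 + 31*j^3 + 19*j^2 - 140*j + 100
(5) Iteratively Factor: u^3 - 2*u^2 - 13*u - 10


(1) = (q + 4)*(q^2 - q - 2) = (q - 2)*(q + 4)*(q + 1)
(2) = (o + 4)*(o^2 - 8*o + 15) = (o - 5)*(o + 4)*(o - 3)
(3) = (l + 4)*(l - 4)
(4) = (j - 5)*(j^4 - 6*j^3 + j^2 + 24*j - 20) = (j - 5)*(j + 2)*(j^3 - 8*j^2 + 17*j - 10) = (j - 5)*(j - 1)*(j + 2)*(j^2 - 7*j + 10) = (j - 5)*(j - 2)*(j - 1)*(j + 2)*(j - 5)
(5) = (u + 1)*(u^2 - 3*u - 10) = (u - 5)*(u + 1)*(u + 2)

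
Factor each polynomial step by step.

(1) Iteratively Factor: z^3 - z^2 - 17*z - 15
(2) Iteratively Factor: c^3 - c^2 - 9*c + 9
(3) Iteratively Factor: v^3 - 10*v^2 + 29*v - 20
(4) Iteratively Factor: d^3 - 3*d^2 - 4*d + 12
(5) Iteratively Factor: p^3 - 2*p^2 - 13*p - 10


(1) = (z - 5)*(z^2 + 4*z + 3) = (z - 5)*(z + 3)*(z + 1)
(2) = (c - 3)*(c^2 + 2*c - 3) = (c - 3)*(c + 3)*(c - 1)
(3) = (v - 1)*(v^2 - 9*v + 20) = (v - 4)*(v - 1)*(v - 5)
(4) = (d - 2)*(d^2 - d - 6) = (d - 2)*(d + 2)*(d - 3)
(5) = (p + 1)*(p^2 - 3*p - 10) = (p + 1)*(p + 2)*(p - 5)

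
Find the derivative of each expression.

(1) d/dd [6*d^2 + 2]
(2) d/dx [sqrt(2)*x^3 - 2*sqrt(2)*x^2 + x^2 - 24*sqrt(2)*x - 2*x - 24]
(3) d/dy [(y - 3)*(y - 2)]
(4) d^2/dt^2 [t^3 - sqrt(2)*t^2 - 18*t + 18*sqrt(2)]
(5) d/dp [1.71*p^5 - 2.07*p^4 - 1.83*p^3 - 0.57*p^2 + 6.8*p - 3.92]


(1) = 12*d
(2) = 3*sqrt(2)*x^2 - 4*sqrt(2)*x + 2*x - 24*sqrt(2) - 2
(3) = 2*y - 5
(4) = 6*t - 2*sqrt(2)
(5) = 8.55*p^4 - 8.28*p^3 - 5.49*p^2 - 1.14*p + 6.8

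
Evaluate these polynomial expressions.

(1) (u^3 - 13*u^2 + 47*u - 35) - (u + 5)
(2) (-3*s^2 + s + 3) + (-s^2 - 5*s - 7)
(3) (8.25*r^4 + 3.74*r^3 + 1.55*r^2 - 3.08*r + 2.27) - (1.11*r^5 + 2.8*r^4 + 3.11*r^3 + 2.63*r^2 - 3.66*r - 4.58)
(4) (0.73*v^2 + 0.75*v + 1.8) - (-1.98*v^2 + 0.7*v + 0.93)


(1) = u^3 - 13*u^2 + 46*u - 40
(2) = -4*s^2 - 4*s - 4
(3) = -1.11*r^5 + 5.45*r^4 + 0.63*r^3 - 1.08*r^2 + 0.58*r + 6.85
(4) = 2.71*v^2 + 0.05*v + 0.87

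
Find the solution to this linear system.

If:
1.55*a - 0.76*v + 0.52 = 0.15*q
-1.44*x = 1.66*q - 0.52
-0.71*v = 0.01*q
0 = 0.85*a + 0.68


Then:
a = -0.80
q = -5.17
v = 0.07
x = 6.32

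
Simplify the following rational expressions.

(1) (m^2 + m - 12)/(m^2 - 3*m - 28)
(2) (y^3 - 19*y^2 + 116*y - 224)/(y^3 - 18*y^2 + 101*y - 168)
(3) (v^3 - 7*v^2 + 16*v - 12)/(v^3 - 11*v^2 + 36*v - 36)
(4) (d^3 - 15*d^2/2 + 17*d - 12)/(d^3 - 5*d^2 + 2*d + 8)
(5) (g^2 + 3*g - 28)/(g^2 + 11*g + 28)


(1) = (m - 3)/(m - 7)
(2) = (y - 4)/(y - 3)
(3) = (v - 2)/(v - 6)
(4) = (2*d - 3)/(2*d + 2)
(5) = (g - 4)/(g + 4)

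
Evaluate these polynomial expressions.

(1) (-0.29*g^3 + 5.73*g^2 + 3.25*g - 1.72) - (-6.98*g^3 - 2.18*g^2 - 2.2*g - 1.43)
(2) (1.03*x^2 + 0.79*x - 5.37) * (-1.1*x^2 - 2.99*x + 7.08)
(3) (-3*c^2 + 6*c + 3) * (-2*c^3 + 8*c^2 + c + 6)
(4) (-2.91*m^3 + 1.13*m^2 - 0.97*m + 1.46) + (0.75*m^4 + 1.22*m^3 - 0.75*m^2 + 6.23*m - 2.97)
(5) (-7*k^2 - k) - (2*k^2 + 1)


(1) = 6.69*g^3 + 7.91*g^2 + 5.45*g - 0.29
(2) = -1.133*x^4 - 3.9487*x^3 + 10.8373*x^2 + 21.6495*x - 38.0196
(3) = 6*c^5 - 36*c^4 + 39*c^3 + 12*c^2 + 39*c + 18
(4) = 0.75*m^4 - 1.69*m^3 + 0.38*m^2 + 5.26*m - 1.51
(5) = -9*k^2 - k - 1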